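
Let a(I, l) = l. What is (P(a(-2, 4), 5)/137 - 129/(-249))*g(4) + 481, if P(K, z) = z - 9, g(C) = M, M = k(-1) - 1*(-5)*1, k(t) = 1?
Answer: 5502805/11371 ≈ 483.93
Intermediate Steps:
M = 6 (M = 1 - 1*(-5)*1 = 1 + 5*1 = 1 + 5 = 6)
g(C) = 6
P(K, z) = -9 + z
(P(a(-2, 4), 5)/137 - 129/(-249))*g(4) + 481 = ((-9 + 5)/137 - 129/(-249))*6 + 481 = (-4*1/137 - 129*(-1/249))*6 + 481 = (-4/137 + 43/83)*6 + 481 = (5559/11371)*6 + 481 = 33354/11371 + 481 = 5502805/11371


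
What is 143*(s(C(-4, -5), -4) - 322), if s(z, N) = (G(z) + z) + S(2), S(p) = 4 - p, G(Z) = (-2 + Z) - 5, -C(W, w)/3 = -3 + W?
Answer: -40755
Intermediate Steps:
C(W, w) = 9 - 3*W (C(W, w) = -3*(-3 + W) = 9 - 3*W)
G(Z) = -7 + Z
s(z, N) = -5 + 2*z (s(z, N) = ((-7 + z) + z) + (4 - 1*2) = (-7 + 2*z) + (4 - 2) = (-7 + 2*z) + 2 = -5 + 2*z)
143*(s(C(-4, -5), -4) - 322) = 143*((-5 + 2*(9 - 3*(-4))) - 322) = 143*((-5 + 2*(9 + 12)) - 322) = 143*((-5 + 2*21) - 322) = 143*((-5 + 42) - 322) = 143*(37 - 322) = 143*(-285) = -40755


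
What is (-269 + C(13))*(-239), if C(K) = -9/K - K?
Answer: 878325/13 ≈ 67564.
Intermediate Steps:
C(K) = -K - 9/K
(-269 + C(13))*(-239) = (-269 + (-1*13 - 9/13))*(-239) = (-269 + (-13 - 9*1/13))*(-239) = (-269 + (-13 - 9/13))*(-239) = (-269 - 178/13)*(-239) = -3675/13*(-239) = 878325/13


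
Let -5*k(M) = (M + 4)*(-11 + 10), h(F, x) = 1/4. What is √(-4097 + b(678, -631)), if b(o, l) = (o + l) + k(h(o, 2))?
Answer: I*√404915/10 ≈ 63.633*I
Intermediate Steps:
h(F, x) = ¼ (h(F, x) = 1*(¼) = ¼)
k(M) = ⅘ + M/5 (k(M) = -(M + 4)*(-11 + 10)/5 = -(4 + M)*(-1)/5 = -(-4 - M)/5 = ⅘ + M/5)
b(o, l) = 17/20 + l + o (b(o, l) = (o + l) + (⅘ + (⅕)*(¼)) = (l + o) + (⅘ + 1/20) = (l + o) + 17/20 = 17/20 + l + o)
√(-4097 + b(678, -631)) = √(-4097 + (17/20 - 631 + 678)) = √(-4097 + 957/20) = √(-80983/20) = I*√404915/10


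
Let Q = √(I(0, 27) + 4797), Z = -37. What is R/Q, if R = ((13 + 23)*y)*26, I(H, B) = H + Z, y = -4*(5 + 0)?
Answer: -936*√1190/119 ≈ -271.33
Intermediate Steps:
y = -20 (y = -4*5 = -20)
I(H, B) = -37 + H (I(H, B) = H - 37 = -37 + H)
R = -18720 (R = ((13 + 23)*(-20))*26 = (36*(-20))*26 = -720*26 = -18720)
Q = 2*√1190 (Q = √((-37 + 0) + 4797) = √(-37 + 4797) = √4760 = 2*√1190 ≈ 68.993)
R/Q = -18720*√1190/2380 = -936*√1190/119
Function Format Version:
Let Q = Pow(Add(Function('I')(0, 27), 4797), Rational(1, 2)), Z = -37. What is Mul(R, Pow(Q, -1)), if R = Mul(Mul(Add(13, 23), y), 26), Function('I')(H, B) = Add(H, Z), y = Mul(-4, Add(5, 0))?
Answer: Mul(Rational(-936, 119), Pow(1190, Rational(1, 2))) ≈ -271.33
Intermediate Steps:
y = -20 (y = Mul(-4, 5) = -20)
Function('I')(H, B) = Add(-37, H) (Function('I')(H, B) = Add(H, -37) = Add(-37, H))
R = -18720 (R = Mul(Mul(Add(13, 23), -20), 26) = Mul(Mul(36, -20), 26) = Mul(-720, 26) = -18720)
Q = Mul(2, Pow(1190, Rational(1, 2))) (Q = Pow(Add(Add(-37, 0), 4797), Rational(1, 2)) = Pow(Add(-37, 4797), Rational(1, 2)) = Pow(4760, Rational(1, 2)) = Mul(2, Pow(1190, Rational(1, 2))) ≈ 68.993)
Mul(R, Pow(Q, -1)) = Mul(-18720, Pow(Mul(2, Pow(1190, Rational(1, 2))), -1)) = Mul(-18720, Mul(Rational(1, 2380), Pow(1190, Rational(1, 2)))) = Mul(Rational(-936, 119), Pow(1190, Rational(1, 2)))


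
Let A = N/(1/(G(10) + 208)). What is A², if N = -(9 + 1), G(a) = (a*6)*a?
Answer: 65286400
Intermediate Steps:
G(a) = 6*a² (G(a) = (6*a)*a = 6*a²)
N = -10 (N = -1*10 = -10)
A = -8080 (A = -10/(1/(6*10² + 208)) = -10/(1/(6*100 + 208)) = -10/(1/(600 + 208)) = -10/(1/808) = -10/1/808 = -10*808 = -8080)
A² = (-8080)² = 65286400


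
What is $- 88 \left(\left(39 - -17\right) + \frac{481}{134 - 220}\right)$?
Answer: $- \frac{190740}{43} \approx -4435.8$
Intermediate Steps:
$- 88 \left(\left(39 - -17\right) + \frac{481}{134 - 220}\right) = - 88 \left(\left(39 + 17\right) + \frac{481}{134 - 220}\right) = - 88 \left(56 + \frac{481}{-86}\right) = - 88 \left(56 + 481 \left(- \frac{1}{86}\right)\right) = - 88 \left(56 - \frac{481}{86}\right) = \left(-88\right) \frac{4335}{86} = - \frac{190740}{43}$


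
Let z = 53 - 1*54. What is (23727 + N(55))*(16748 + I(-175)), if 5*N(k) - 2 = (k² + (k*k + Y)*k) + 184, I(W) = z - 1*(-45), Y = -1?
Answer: 4838883472/5 ≈ 9.6778e+8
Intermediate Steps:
z = -1 (z = 53 - 54 = -1)
I(W) = 44 (I(W) = -1 - 1*(-45) = -1 + 45 = 44)
N(k) = 186/5 + k²/5 + k*(-1 + k²)/5 (N(k) = ⅖ + ((k² + (k*k - 1)*k) + 184)/5 = ⅖ + ((k² + (k² - 1)*k) + 184)/5 = ⅖ + ((k² + (-1 + k²)*k) + 184)/5 = ⅖ + ((k² + k*(-1 + k²)) + 184)/5 = ⅖ + (184 + k² + k*(-1 + k²))/5 = ⅖ + (184/5 + k²/5 + k*(-1 + k²)/5) = 186/5 + k²/5 + k*(-1 + k²)/5)
(23727 + N(55))*(16748 + I(-175)) = (23727 + (186/5 - ⅕*55 + (⅕)*55² + (⅕)*55³))*(16748 + 44) = (23727 + (186/5 - 11 + (⅕)*3025 + (⅕)*166375))*16792 = (23727 + (186/5 - 11 + 605 + 33275))*16792 = (23727 + 169531/5)*16792 = (288166/5)*16792 = 4838883472/5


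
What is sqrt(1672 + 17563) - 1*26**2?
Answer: -676 + sqrt(19235) ≈ -537.31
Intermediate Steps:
sqrt(1672 + 17563) - 1*26**2 = sqrt(19235) - 1*676 = sqrt(19235) - 676 = -676 + sqrt(19235)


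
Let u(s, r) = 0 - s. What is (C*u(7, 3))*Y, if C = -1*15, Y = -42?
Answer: -4410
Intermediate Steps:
u(s, r) = -s
C = -15
(C*u(7, 3))*Y = -(-15)*7*(-42) = -15*(-7)*(-42) = 105*(-42) = -4410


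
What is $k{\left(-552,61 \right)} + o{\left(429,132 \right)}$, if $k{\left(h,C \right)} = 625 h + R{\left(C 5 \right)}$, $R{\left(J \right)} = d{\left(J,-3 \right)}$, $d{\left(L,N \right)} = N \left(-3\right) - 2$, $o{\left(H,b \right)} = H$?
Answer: $-344564$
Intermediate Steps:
$d{\left(L,N \right)} = -2 - 3 N$ ($d{\left(L,N \right)} = - 3 N - 2 = -2 - 3 N$)
$R{\left(J \right)} = 7$ ($R{\left(J \right)} = -2 - -9 = -2 + 9 = 7$)
$k{\left(h,C \right)} = 7 + 625 h$ ($k{\left(h,C \right)} = 625 h + 7 = 7 + 625 h$)
$k{\left(-552,61 \right)} + o{\left(429,132 \right)} = \left(7 + 625 \left(-552\right)\right) + 429 = \left(7 - 345000\right) + 429 = -344993 + 429 = -344564$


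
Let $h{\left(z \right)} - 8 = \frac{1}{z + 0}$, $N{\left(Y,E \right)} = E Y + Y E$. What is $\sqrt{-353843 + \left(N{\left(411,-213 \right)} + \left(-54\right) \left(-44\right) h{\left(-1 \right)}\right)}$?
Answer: $i \sqrt{512297} \approx 715.75 i$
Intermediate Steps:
$N{\left(Y,E \right)} = 2 E Y$ ($N{\left(Y,E \right)} = E Y + E Y = 2 E Y$)
$h{\left(z \right)} = 8 + \frac{1}{z}$ ($h{\left(z \right)} = 8 + \frac{1}{z + 0} = 8 + \frac{1}{z}$)
$\sqrt{-353843 + \left(N{\left(411,-213 \right)} + \left(-54\right) \left(-44\right) h{\left(-1 \right)}\right)} = \sqrt{-353843 + \left(2 \left(-213\right) 411 + \left(-54\right) \left(-44\right) \left(8 + \frac{1}{-1}\right)\right)} = \sqrt{-353843 - \left(175086 - 2376 \left(8 - 1\right)\right)} = \sqrt{-353843 + \left(-175086 + 2376 \cdot 7\right)} = \sqrt{-353843 + \left(-175086 + 16632\right)} = \sqrt{-353843 - 158454} = \sqrt{-512297} = i \sqrt{512297}$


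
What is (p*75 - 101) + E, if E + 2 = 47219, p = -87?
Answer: 40591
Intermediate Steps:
E = 47217 (E = -2 + 47219 = 47217)
(p*75 - 101) + E = (-87*75 - 101) + 47217 = (-6525 - 101) + 47217 = -6626 + 47217 = 40591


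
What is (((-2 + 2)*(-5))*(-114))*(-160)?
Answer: 0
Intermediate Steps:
(((-2 + 2)*(-5))*(-114))*(-160) = ((0*(-5))*(-114))*(-160) = (0*(-114))*(-160) = 0*(-160) = 0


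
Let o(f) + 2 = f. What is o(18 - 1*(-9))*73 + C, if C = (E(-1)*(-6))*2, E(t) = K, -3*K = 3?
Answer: 1837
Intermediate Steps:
K = -1 (K = -1/3*3 = -1)
E(t) = -1
o(f) = -2 + f
C = 12 (C = -1*(-6)*2 = 6*2 = 12)
o(18 - 1*(-9))*73 + C = (-2 + (18 - 1*(-9)))*73 + 12 = (-2 + (18 + 9))*73 + 12 = (-2 + 27)*73 + 12 = 25*73 + 12 = 1825 + 12 = 1837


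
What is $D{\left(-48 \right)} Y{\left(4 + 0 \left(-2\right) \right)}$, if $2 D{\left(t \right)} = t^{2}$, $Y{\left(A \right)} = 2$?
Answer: $2304$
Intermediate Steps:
$D{\left(t \right)} = \frac{t^{2}}{2}$
$D{\left(-48 \right)} Y{\left(4 + 0 \left(-2\right) \right)} = \frac{\left(-48\right)^{2}}{2} \cdot 2 = \frac{1}{2} \cdot 2304 \cdot 2 = 1152 \cdot 2 = 2304$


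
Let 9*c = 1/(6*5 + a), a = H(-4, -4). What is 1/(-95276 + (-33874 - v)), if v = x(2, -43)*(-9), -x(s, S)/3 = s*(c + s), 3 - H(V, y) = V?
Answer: -37/4782552 ≈ -7.7365e-6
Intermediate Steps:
H(V, y) = 3 - V
a = 7 (a = 3 - 1*(-4) = 3 + 4 = 7)
c = 1/333 (c = 1/(9*(6*5 + 7)) = 1/(9*(30 + 7)) = (⅑)/37 = (⅑)*(1/37) = 1/333 ≈ 0.0030030)
x(s, S) = -3*s*(1/333 + s)
v = 4002/37 (v = -1/111*2*(1 + 333*2)*(-9) = -1/111*2*(1 + 666)*(-9) = -1/111*2*667*(-9) = -1334/111*(-9) = 4002/37 ≈ 108.16)
1/(-95276 + (-33874 - v)) = 1/(-95276 + (-33874 - 1*4002/37)) = 1/(-95276 + (-33874 - 4002/37)) = 1/(-95276 - 1257340/37) = 1/(-4782552/37) = -37/4782552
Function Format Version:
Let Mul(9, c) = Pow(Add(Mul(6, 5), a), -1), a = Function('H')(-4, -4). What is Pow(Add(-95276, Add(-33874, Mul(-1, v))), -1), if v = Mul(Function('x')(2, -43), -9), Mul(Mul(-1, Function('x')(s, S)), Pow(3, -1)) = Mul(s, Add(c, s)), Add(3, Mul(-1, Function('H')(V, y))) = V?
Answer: Rational(-37, 4782552) ≈ -7.7365e-6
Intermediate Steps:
Function('H')(V, y) = Add(3, Mul(-1, V))
a = 7 (a = Add(3, Mul(-1, -4)) = Add(3, 4) = 7)
c = Rational(1, 333) (c = Mul(Rational(1, 9), Pow(Add(Mul(6, 5), 7), -1)) = Mul(Rational(1, 9), Pow(Add(30, 7), -1)) = Mul(Rational(1, 9), Pow(37, -1)) = Mul(Rational(1, 9), Rational(1, 37)) = Rational(1, 333) ≈ 0.0030030)
Function('x')(s, S) = Mul(-3, s, Add(Rational(1, 333), s)) (Function('x')(s, S) = Mul(-3, Mul(s, Add(Rational(1, 333), s))) = Mul(-3, s, Add(Rational(1, 333), s)))
v = Rational(4002, 37) (v = Mul(Mul(Rational(-1, 111), 2, Add(1, Mul(333, 2))), -9) = Mul(Mul(Rational(-1, 111), 2, Add(1, 666)), -9) = Mul(Mul(Rational(-1, 111), 2, 667), -9) = Mul(Rational(-1334, 111), -9) = Rational(4002, 37) ≈ 108.16)
Pow(Add(-95276, Add(-33874, Mul(-1, v))), -1) = Pow(Add(-95276, Add(-33874, Mul(-1, Rational(4002, 37)))), -1) = Pow(Add(-95276, Add(-33874, Rational(-4002, 37))), -1) = Pow(Add(-95276, Rational(-1257340, 37)), -1) = Pow(Rational(-4782552, 37), -1) = Rational(-37, 4782552)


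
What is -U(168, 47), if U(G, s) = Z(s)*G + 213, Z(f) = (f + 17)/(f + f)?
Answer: -15387/47 ≈ -327.38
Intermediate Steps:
Z(f) = (17 + f)/(2*f) (Z(f) = (17 + f)/((2*f)) = (17 + f)*(1/(2*f)) = (17 + f)/(2*f))
U(G, s) = 213 + G*(17 + s)/(2*s) (U(G, s) = ((17 + s)/(2*s))*G + 213 = G*(17 + s)/(2*s) + 213 = 213 + G*(17 + s)/(2*s))
-U(168, 47) = -(426*47 + 168*(17 + 47))/(2*47) = -(20022 + 168*64)/(2*47) = -(20022 + 10752)/(2*47) = -30774/(2*47) = -1*15387/47 = -15387/47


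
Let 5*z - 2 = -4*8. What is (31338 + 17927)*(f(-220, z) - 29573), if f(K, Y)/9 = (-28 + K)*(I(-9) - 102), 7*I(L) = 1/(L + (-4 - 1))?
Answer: 478243682375/49 ≈ 9.7601e+9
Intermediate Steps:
z = -6 (z = ⅖ + (-4*8)/5 = ⅖ + (⅕)*(-32) = ⅖ - 32/5 = -6)
I(L) = 1/(7*(-5 + L)) (I(L) = 1/(7*(L + (-4 - 1))) = 1/(7*(L - 5)) = 1/(7*(-5 + L)))
f(K, Y) = 179946/7 - 89973*K/98 (f(K, Y) = 9*((-28 + K)*(1/(7*(-5 - 9)) - 102)) = 9*((-28 + K)*((⅐)/(-14) - 102)) = 9*((-28 + K)*((⅐)*(-1/14) - 102)) = 9*((-28 + K)*(-1/98 - 102)) = 9*((-28 + K)*(-9997/98)) = 9*(19994/7 - 9997*K/98) = 179946/7 - 89973*K/98)
(31338 + 17927)*(f(-220, z) - 29573) = (31338 + 17927)*((179946/7 - 89973/98*(-220)) - 29573) = 49265*((179946/7 + 9897030/49) - 29573) = 49265*(11156652/49 - 29573) = 49265*(9707575/49) = 478243682375/49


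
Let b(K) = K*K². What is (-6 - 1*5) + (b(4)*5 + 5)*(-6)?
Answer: -1961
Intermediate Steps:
b(K) = K³
(-6 - 1*5) + (b(4)*5 + 5)*(-6) = (-6 - 1*5) + (4³*5 + 5)*(-6) = (-6 - 5) + (64*5 + 5)*(-6) = -11 + (320 + 5)*(-6) = -11 + 325*(-6) = -11 - 1950 = -1961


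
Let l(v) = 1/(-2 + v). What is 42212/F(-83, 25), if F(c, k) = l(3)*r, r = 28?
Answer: 10553/7 ≈ 1507.6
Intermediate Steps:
F(c, k) = 28 (F(c, k) = 28/(-2 + 3) = 28/1 = 1*28 = 28)
42212/F(-83, 25) = 42212/28 = 42212*(1/28) = 10553/7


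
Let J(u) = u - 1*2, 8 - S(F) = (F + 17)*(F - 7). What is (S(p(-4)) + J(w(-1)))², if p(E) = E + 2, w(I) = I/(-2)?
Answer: 80089/4 ≈ 20022.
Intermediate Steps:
w(I) = -I/2 (w(I) = I*(-½) = -I/2)
p(E) = 2 + E
S(F) = 8 - (-7 + F)*(17 + F) (S(F) = 8 - (F + 17)*(F - 7) = 8 - (17 + F)*(-7 + F) = 8 - (-7 + F)*(17 + F))
J(u) = -2 + u (J(u) = u - 2 = -2 + u)
(S(p(-4)) + J(w(-1)))² = ((127 - (2 - 4)² - 10*(2 - 4)) + (-2 - ½*(-1)))² = ((127 - 1*(-2)² - 10*(-2)) + (-2 + ½))² = ((127 - 1*4 + 20) - 3/2)² = ((127 - 4 + 20) - 3/2)² = (143 - 3/2)² = (283/2)² = 80089/4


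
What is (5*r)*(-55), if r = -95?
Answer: 26125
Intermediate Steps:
(5*r)*(-55) = (5*(-95))*(-55) = -475*(-55) = 26125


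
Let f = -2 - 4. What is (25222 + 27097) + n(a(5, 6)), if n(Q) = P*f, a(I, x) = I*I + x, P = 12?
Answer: 52247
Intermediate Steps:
f = -6
a(I, x) = x + I² (a(I, x) = I² + x = x + I²)
n(Q) = -72 (n(Q) = 12*(-6) = -72)
(25222 + 27097) + n(a(5, 6)) = (25222 + 27097) - 72 = 52319 - 72 = 52247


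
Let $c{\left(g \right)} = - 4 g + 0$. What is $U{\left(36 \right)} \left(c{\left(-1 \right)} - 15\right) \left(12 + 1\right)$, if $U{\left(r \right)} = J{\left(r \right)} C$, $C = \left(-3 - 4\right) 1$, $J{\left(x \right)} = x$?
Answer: $36036$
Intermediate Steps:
$c{\left(g \right)} = - 4 g$
$C = -7$ ($C = \left(-7\right) 1 = -7$)
$U{\left(r \right)} = - 7 r$ ($U{\left(r \right)} = r \left(-7\right) = - 7 r$)
$U{\left(36 \right)} \left(c{\left(-1 \right)} - 15\right) \left(12 + 1\right) = \left(-7\right) 36 \left(\left(-4\right) \left(-1\right) - 15\right) \left(12 + 1\right) = - 252 \left(4 - 15\right) 13 = - 252 \left(\left(-11\right) 13\right) = \left(-252\right) \left(-143\right) = 36036$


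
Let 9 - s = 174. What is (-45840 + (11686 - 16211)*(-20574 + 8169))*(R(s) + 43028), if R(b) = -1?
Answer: 2413246098195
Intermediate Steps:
s = -165 (s = 9 - 1*174 = 9 - 174 = -165)
(-45840 + (11686 - 16211)*(-20574 + 8169))*(R(s) + 43028) = (-45840 + (11686 - 16211)*(-20574 + 8169))*(-1 + 43028) = (-45840 - 4525*(-12405))*43027 = (-45840 + 56132625)*43027 = 56086785*43027 = 2413246098195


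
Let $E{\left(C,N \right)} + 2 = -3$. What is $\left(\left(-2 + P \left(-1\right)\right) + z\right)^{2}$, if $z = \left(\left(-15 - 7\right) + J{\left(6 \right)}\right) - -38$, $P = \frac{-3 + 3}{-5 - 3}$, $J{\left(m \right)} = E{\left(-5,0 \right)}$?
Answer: $81$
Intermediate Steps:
$E{\left(C,N \right)} = -5$ ($E{\left(C,N \right)} = -2 - 3 = -5$)
$J{\left(m \right)} = -5$
$P = 0$ ($P = \frac{0}{-8} = 0 \left(- \frac{1}{8}\right) = 0$)
$z = 11$ ($z = \left(\left(-15 - 7\right) - 5\right) - -38 = \left(\left(-15 - 7\right) - 5\right) + 38 = \left(-22 - 5\right) + 38 = -27 + 38 = 11$)
$\left(\left(-2 + P \left(-1\right)\right) + z\right)^{2} = \left(\left(-2 + 0 \left(-1\right)\right) + 11\right)^{2} = \left(\left(-2 + 0\right) + 11\right)^{2} = \left(-2 + 11\right)^{2} = 9^{2} = 81$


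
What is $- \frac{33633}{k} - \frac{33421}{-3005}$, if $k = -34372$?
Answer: $\frac{1249813777}{103287860} \approx 12.1$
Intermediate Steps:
$- \frac{33633}{k} - \frac{33421}{-3005} = - \frac{33633}{-34372} - \frac{33421}{-3005} = \left(-33633\right) \left(- \frac{1}{34372}\right) - - \frac{33421}{3005} = \frac{33633}{34372} + \frac{33421}{3005} = \frac{1249813777}{103287860}$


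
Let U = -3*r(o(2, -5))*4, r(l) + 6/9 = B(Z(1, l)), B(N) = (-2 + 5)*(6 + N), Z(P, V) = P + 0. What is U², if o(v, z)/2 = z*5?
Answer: 59536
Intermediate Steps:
Z(P, V) = P
o(v, z) = 10*z (o(v, z) = 2*(z*5) = 2*(5*z) = 10*z)
B(N) = 18 + 3*N (B(N) = 3*(6 + N) = 18 + 3*N)
r(l) = 61/3 (r(l) = -⅔ + (18 + 3*1) = -⅔ + (18 + 3) = -⅔ + 21 = 61/3)
U = -244 (U = -3*61/3*4 = -61*4 = -244)
U² = (-244)² = 59536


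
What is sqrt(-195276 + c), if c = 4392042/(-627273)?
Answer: I*sqrt(8537586593719830)/209091 ≈ 441.91*I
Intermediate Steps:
c = -1464014/209091 (c = 4392042*(-1/627273) = -1464014/209091 ≈ -7.0018)
sqrt(-195276 + c) = sqrt(-195276 - 1464014/209091) = sqrt(-40831918130/209091) = I*sqrt(8537586593719830)/209091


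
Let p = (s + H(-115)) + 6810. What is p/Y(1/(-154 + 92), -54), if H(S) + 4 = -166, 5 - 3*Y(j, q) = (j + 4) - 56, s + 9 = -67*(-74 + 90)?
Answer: 1033974/3535 ≈ 292.50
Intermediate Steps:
s = -1081 (s = -9 - 67*(-74 + 90) = -9 - 67*16 = -9 - 1072 = -1081)
Y(j, q) = 19 - j/3 (Y(j, q) = 5/3 - ((j + 4) - 56)/3 = 5/3 - ((4 + j) - 56)/3 = 5/3 - (-52 + j)/3 = 5/3 + (52/3 - j/3) = 19 - j/3)
H(S) = -170 (H(S) = -4 - 166 = -170)
p = 5559 (p = (-1081 - 170) + 6810 = -1251 + 6810 = 5559)
p/Y(1/(-154 + 92), -54) = 5559/(19 - 1/(3*(-154 + 92))) = 5559/(19 - ⅓/(-62)) = 5559/(19 - ⅓*(-1/62)) = 5559/(19 + 1/186) = 5559/(3535/186) = 5559*(186/3535) = 1033974/3535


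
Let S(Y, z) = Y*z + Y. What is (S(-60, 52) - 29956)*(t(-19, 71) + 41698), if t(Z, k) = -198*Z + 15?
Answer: -1506859600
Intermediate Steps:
S(Y, z) = Y + Y*z
t(Z, k) = 15 - 198*Z
(S(-60, 52) - 29956)*(t(-19, 71) + 41698) = (-60*(1 + 52) - 29956)*((15 - 198*(-19)) + 41698) = (-60*53 - 29956)*((15 + 3762) + 41698) = (-3180 - 29956)*(3777 + 41698) = -33136*45475 = -1506859600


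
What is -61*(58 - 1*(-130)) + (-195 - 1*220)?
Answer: -11883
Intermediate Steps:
-61*(58 - 1*(-130)) + (-195 - 1*220) = -61*(58 + 130) + (-195 - 220) = -61*188 - 415 = -11468 - 415 = -11883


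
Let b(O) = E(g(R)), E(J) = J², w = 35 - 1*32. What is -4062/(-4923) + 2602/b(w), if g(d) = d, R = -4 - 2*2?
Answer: 2178269/52512 ≈ 41.481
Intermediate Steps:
w = 3 (w = 35 - 32 = 3)
R = -8 (R = -4 - 4 = -8)
b(O) = 64 (b(O) = (-8)² = 64)
-4062/(-4923) + 2602/b(w) = -4062/(-4923) + 2602/64 = -4062*(-1/4923) + 2602*(1/64) = 1354/1641 + 1301/32 = 2178269/52512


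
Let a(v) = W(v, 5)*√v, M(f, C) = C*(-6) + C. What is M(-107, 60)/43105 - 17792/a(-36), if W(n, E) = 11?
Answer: -60/8621 + 8896*I/33 ≈ -0.0069598 + 269.58*I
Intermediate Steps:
M(f, C) = -5*C (M(f, C) = -6*C + C = -5*C)
a(v) = 11*√v
M(-107, 60)/43105 - 17792/a(-36) = -5*60/43105 - 17792*(-I/66) = -300*1/43105 - 17792*(-I/66) = -60/8621 - 17792*(-I/66) = -60/8621 - (-8896)*I/33 = -60/8621 + 8896*I/33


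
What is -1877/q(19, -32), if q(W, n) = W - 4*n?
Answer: -1877/147 ≈ -12.769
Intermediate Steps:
-1877/q(19, -32) = -1877/(19 - 4*(-32)) = -1877/(19 + 128) = -1877/147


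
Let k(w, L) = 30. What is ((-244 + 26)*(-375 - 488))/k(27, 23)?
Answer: 94067/15 ≈ 6271.1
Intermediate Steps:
((-244 + 26)*(-375 - 488))/k(27, 23) = ((-244 + 26)*(-375 - 488))/30 = -218*(-863)*(1/30) = 188134*(1/30) = 94067/15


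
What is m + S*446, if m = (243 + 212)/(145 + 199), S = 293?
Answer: 44953687/344 ≈ 1.3068e+5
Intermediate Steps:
m = 455/344 ≈ 1.3227
m + S*446 = 455/344 + 293*446 = 455/344 + 130678 = 44953687/344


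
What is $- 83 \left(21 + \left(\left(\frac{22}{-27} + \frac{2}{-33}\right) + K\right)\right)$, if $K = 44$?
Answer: $- \frac{1580735}{297} \approx -5322.3$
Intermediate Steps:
$- 83 \left(21 + \left(\left(\frac{22}{-27} + \frac{2}{-33}\right) + K\right)\right) = - 83 \left(21 + \left(\left(\frac{22}{-27} + \frac{2}{-33}\right) + 44\right)\right) = - 83 \left(21 + \left(\left(22 \left(- \frac{1}{27}\right) + 2 \left(- \frac{1}{33}\right)\right) + 44\right)\right) = - 83 \left(21 + \left(\left(- \frac{22}{27} - \frac{2}{33}\right) + 44\right)\right) = - 83 \left(21 + \left(- \frac{260}{297} + 44\right)\right) = - 83 \left(21 + \frac{12808}{297}\right) = \left(-83\right) \frac{19045}{297} = - \frac{1580735}{297}$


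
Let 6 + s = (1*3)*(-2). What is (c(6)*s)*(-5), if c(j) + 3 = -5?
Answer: -480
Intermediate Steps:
c(j) = -8 (c(j) = -3 - 5 = -8)
s = -12 (s = -6 + (1*3)*(-2) = -6 + 3*(-2) = -6 - 6 = -12)
(c(6)*s)*(-5) = -8*(-12)*(-5) = 96*(-5) = -480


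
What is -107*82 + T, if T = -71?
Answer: -8845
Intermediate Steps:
-107*82 + T = -107*82 - 71 = -8774 - 71 = -8845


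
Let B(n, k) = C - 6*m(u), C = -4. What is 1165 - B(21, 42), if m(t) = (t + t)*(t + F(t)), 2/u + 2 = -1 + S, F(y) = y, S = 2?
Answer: 1265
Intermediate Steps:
u = -2 (u = 2/(-2 + (-1 + 2)) = 2/(-2 + 1) = 2/(-1) = 2*(-1) = -2)
m(t) = 4*t² (m(t) = (t + t)*(t + t) = (2*t)*(2*t) = 4*t²)
B(n, k) = -100 (B(n, k) = -4 - 24*(-2)² = -4 - 24*4 = -4 - 6*16 = -4 - 96 = -100)
1165 - B(21, 42) = 1165 - 1*(-100) = 1165 + 100 = 1265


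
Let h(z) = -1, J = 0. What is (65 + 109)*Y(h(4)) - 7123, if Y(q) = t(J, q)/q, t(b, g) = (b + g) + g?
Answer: -6775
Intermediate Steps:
t(b, g) = b + 2*g
Y(q) = 2 (Y(q) = (0 + 2*q)/q = (2*q)/q = 2)
(65 + 109)*Y(h(4)) - 7123 = (65 + 109)*2 - 7123 = 174*2 - 7123 = 348 - 7123 = -6775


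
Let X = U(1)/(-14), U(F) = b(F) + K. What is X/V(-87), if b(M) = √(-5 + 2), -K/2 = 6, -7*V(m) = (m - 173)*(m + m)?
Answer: -1/7540 + I*√3/90480 ≈ -0.00013263 + 1.9143e-5*I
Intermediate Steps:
V(m) = -2*m*(-173 + m)/7 (V(m) = -(m - 173)*(m + m)/7 = -(-173 + m)*2*m/7 = -2*m*(-173 + m)/7)
K = -12 (K = -2*6 = -12)
b(M) = I*√3 (b(M) = √(-3) = I*√3)
U(F) = -12 + I*√3 (U(F) = I*√3 - 12 = -12 + I*√3)
X = 6/7 - I*√3/14 (X = (-12 + I*√3)/(-14) = (-12 + I*√3)*(-1/14) = 6/7 - I*√3/14 ≈ 0.85714 - 0.12372*I)
X/V(-87) = (6/7 - I*√3/14)/(((2/7)*(-87)*(173 - 1*(-87)))) = (6/7 - I*√3/14)/(((2/7)*(-87)*(173 + 87))) = (6/7 - I*√3/14)/(((2/7)*(-87)*260)) = (6/7 - I*√3/14)/(-45240/7) = -7*(6/7 - I*√3/14)/45240 = -1/7540 + I*√3/90480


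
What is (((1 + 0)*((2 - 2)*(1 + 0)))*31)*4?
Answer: 0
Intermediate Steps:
(((1 + 0)*((2 - 2)*(1 + 0)))*31)*4 = ((1*(0*1))*31)*4 = ((1*0)*31)*4 = (0*31)*4 = 0*4 = 0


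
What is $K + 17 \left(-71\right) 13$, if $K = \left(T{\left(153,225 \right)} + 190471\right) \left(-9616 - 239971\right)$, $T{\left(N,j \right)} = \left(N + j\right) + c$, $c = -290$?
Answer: $-47561064824$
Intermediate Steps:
$T{\left(N,j \right)} = -290 + N + j$ ($T{\left(N,j \right)} = \left(N + j\right) - 290 = -290 + N + j$)
$K = -47561049133$ ($K = \left(\left(-290 + 153 + 225\right) + 190471\right) \left(-9616 - 239971\right) = \left(88 + 190471\right) \left(-249587\right) = 190559 \left(-249587\right) = -47561049133$)
$K + 17 \left(-71\right) 13 = -47561049133 + 17 \left(-71\right) 13 = -47561049133 - 15691 = -47561064824$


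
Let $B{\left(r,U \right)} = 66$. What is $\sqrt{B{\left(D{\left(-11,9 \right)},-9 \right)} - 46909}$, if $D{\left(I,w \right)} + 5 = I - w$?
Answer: $i \sqrt{46843} \approx 216.43 i$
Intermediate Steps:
$D{\left(I,w \right)} = -5 + I - w$ ($D{\left(I,w \right)} = -5 + \left(I - w\right) = -5 + I - w$)
$\sqrt{B{\left(D{\left(-11,9 \right)},-9 \right)} - 46909} = \sqrt{66 - 46909} = \sqrt{-46843} = i \sqrt{46843}$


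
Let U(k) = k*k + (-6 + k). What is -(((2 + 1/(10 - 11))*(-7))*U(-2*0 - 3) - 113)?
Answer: 113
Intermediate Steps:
U(k) = -6 + k + k**2 (U(k) = k**2 + (-6 + k) = -6 + k + k**2)
-(((2 + 1/(10 - 11))*(-7))*U(-2*0 - 3) - 113) = -(((2 + 1/(10 - 11))*(-7))*(-6 + (-2*0 - 3) + (-2*0 - 3)**2) - 113) = -(((2 + 1/(-1))*(-7))*(-6 + (0 - 3) + (0 - 3)**2) - 113) = -(((2 - 1)*(-7))*(-6 - 3 + (-3)**2) - 113) = -((1*(-7))*(-6 - 3 + 9) - 113) = -(-7*0 - 113) = -(0 - 113) = -1*(-113) = 113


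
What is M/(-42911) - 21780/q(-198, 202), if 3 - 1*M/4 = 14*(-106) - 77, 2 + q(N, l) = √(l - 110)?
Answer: -21247201/42911 - 495*√23 ≈ -2869.1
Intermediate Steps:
q(N, l) = -2 + √(-110 + l) (q(N, l) = -2 + √(l - 110) = -2 + √(-110 + l))
M = 6256 (M = 12 - 4*(14*(-106) - 77) = 12 - 4*(-1484 - 77) = 12 - 4*(-1561) = 12 + 6244 = 6256)
M/(-42911) - 21780/q(-198, 202) = 6256/(-42911) - 21780/(-2 + √(-110 + 202)) = 6256*(-1/42911) - 21780/(-2 + √92) = -6256/42911 - 21780/(-2 + 2*√23)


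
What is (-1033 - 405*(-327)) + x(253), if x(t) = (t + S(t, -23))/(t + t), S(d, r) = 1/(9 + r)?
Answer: 930855309/7084 ≈ 1.3140e+5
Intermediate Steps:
x(t) = (-1/14 + t)/(2*t) (x(t) = (t + 1/(9 - 23))/(t + t) = (t + 1/(-14))/((2*t)) = (t - 1/14)*(1/(2*t)) = (-1/14 + t)*(1/(2*t)) = (-1/14 + t)/(2*t))
(-1033 - 405*(-327)) + x(253) = (-1033 - 405*(-327)) + (1/28)*(-1 + 14*253)/253 = (-1033 + 132435) + (1/28)*(1/253)*(-1 + 3542) = 131402 + (1/28)*(1/253)*3541 = 131402 + 3541/7084 = 930855309/7084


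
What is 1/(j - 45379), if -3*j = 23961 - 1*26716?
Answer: -3/133382 ≈ -2.2492e-5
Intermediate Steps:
j = 2755/3 (j = -(23961 - 1*26716)/3 = -(23961 - 26716)/3 = -⅓*(-2755) = 2755/3 ≈ 918.33)
1/(j - 45379) = 1/(2755/3 - 45379) = 1/(-133382/3) = -3/133382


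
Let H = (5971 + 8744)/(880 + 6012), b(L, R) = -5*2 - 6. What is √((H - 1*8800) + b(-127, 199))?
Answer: I*√104663905511/3446 ≈ 93.882*I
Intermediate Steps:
b(L, R) = -16 (b(L, R) = -10 - 6 = -16)
H = 14715/6892 ≈ 2.1351
√((H - 1*8800) + b(-127, 199)) = √((14715/6892 - 1*8800) - 16) = √((14715/6892 - 8800) - 16) = √(-60634885/6892 - 16) = √(-60745157/6892) = I*√104663905511/3446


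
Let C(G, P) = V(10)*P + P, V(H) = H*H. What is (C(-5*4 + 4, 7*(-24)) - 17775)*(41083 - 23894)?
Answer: -597197427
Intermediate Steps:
V(H) = H²
C(G, P) = 101*P (C(G, P) = 10²*P + P = 100*P + P = 101*P)
(C(-5*4 + 4, 7*(-24)) - 17775)*(41083 - 23894) = (101*(7*(-24)) - 17775)*(41083 - 23894) = (101*(-168) - 17775)*17189 = (-16968 - 17775)*17189 = -34743*17189 = -597197427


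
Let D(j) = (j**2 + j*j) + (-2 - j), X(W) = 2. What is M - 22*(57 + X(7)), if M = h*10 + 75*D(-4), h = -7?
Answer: 1182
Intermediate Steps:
D(j) = -2 - j + 2*j**2 (D(j) = (j**2 + j**2) + (-2 - j) = 2*j**2 + (-2 - j) = -2 - j + 2*j**2)
M = 2480 (M = -7*10 + 75*(-2 - 1*(-4) + 2*(-4)**2) = -70 + 75*(-2 + 4 + 2*16) = -70 + 75*(-2 + 4 + 32) = -70 + 75*34 = -70 + 2550 = 2480)
M - 22*(57 + X(7)) = 2480 - 22*(57 + 2) = 2480 - 22*59 = 2480 - 1298 = 1182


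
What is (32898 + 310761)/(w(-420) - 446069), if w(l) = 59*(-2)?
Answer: -114553/148729 ≈ -0.77021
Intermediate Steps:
w(l) = -118
(32898 + 310761)/(w(-420) - 446069) = (32898 + 310761)/(-118 - 446069) = 343659/(-446187) = 343659*(-1/446187) = -114553/148729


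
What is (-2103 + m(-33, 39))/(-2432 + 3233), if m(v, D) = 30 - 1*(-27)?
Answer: -682/267 ≈ -2.5543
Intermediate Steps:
m(v, D) = 57 (m(v, D) = 30 + 27 = 57)
(-2103 + m(-33, 39))/(-2432 + 3233) = (-2103 + 57)/(-2432 + 3233) = -2046/801 = -2046*1/801 = -682/267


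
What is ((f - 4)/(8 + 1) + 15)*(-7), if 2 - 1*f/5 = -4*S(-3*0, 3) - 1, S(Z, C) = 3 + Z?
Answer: -1442/9 ≈ -160.22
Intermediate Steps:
f = 75 (f = 10 - 5*(-4*(3 - 3*0) - 1) = 10 - 5*(-4*(3 + 0) - 1) = 10 - 5*(-4*3 - 1) = 10 - 5*(-12 - 1) = 10 - 5*(-13) = 10 + 65 = 75)
((f - 4)/(8 + 1) + 15)*(-7) = ((75 - 4)/(8 + 1) + 15)*(-7) = (71/9 + 15)*(-7) = (206/9)*(-7) = -1442/9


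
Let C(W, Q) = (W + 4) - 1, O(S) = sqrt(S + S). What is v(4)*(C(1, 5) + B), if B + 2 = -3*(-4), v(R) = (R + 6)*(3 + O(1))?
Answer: 420 + 140*sqrt(2) ≈ 617.99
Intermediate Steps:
O(S) = sqrt(2)*sqrt(S) (O(S) = sqrt(2*S) = sqrt(2)*sqrt(S))
v(R) = (3 + sqrt(2))*(6 + R) (v(R) = (R + 6)*(3 + sqrt(2)*sqrt(1)) = (6 + R)*(3 + sqrt(2)*1) = (6 + R)*(3 + sqrt(2)) = (3 + sqrt(2))*(6 + R))
B = 10 (B = -2 - 3*(-4) = -2 + 12 = 10)
C(W, Q) = 3 + W (C(W, Q) = (4 + W) - 1 = 3 + W)
v(4)*(C(1, 5) + B) = (18 + 3*4 + 6*sqrt(2) + 4*sqrt(2))*((3 + 1) + 10) = (18 + 12 + 6*sqrt(2) + 4*sqrt(2))*(4 + 10) = (30 + 10*sqrt(2))*14 = 420 + 140*sqrt(2)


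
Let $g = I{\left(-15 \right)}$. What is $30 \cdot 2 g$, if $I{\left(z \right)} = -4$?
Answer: $-240$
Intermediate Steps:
$g = -4$
$30 \cdot 2 g = 30 \cdot 2 \left(-4\right) = 60 \left(-4\right) = -240$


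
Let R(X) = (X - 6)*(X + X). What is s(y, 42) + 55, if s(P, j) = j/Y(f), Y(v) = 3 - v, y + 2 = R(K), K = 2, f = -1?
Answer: 131/2 ≈ 65.500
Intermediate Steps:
R(X) = 2*X*(-6 + X) (R(X) = (-6 + X)*(2*X) = 2*X*(-6 + X))
y = -18 (y = -2 + 2*2*(-6 + 2) = -2 + 2*2*(-4) = -2 - 16 = -18)
s(P, j) = j/4 (s(P, j) = j/(3 - 1*(-1)) = j/(3 + 1) = j/4)
s(y, 42) + 55 = (1/4)*42 + 55 = 21/2 + 55 = 131/2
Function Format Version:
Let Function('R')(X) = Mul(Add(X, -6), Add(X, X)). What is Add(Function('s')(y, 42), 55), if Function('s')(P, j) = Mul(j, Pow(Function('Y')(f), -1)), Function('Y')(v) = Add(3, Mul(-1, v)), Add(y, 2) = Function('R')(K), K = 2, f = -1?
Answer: Rational(131, 2) ≈ 65.500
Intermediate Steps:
Function('R')(X) = Mul(2, X, Add(-6, X)) (Function('R')(X) = Mul(Add(-6, X), Mul(2, X)) = Mul(2, X, Add(-6, X)))
y = -18 (y = Add(-2, Mul(2, 2, Add(-6, 2))) = Add(-2, Mul(2, 2, -4)) = Add(-2, -16) = -18)
Function('s')(P, j) = Mul(Rational(1, 4), j) (Function('s')(P, j) = Mul(j, Pow(Add(3, Mul(-1, -1)), -1)) = Mul(j, Pow(Add(3, 1), -1)) = Mul(j, Pow(4, -1)) = Mul(j, Rational(1, 4)) = Mul(Rational(1, 4), j))
Add(Function('s')(y, 42), 55) = Add(Mul(Rational(1, 4), 42), 55) = Add(Rational(21, 2), 55) = Rational(131, 2)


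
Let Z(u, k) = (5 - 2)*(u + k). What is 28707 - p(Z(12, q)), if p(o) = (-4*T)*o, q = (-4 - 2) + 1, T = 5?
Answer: 29127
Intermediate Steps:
q = -5 (q = -6 + 1 = -5)
Z(u, k) = 3*k + 3*u (Z(u, k) = 3*(k + u) = 3*k + 3*u)
p(o) = -20*o (p(o) = (-4*5)*o = -20*o)
28707 - p(Z(12, q)) = 28707 - (-20)*(3*(-5) + 3*12) = 28707 - (-20)*(-15 + 36) = 28707 - (-20)*21 = 28707 - 1*(-420) = 28707 + 420 = 29127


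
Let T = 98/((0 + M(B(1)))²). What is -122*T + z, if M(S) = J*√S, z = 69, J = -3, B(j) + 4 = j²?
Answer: 13819/27 ≈ 511.81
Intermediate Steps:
B(j) = -4 + j²
M(S) = -3*√S
T = -98/27 (T = 98/((0 - 3*√(-4 + 1²))²) = 98/((0 - 3*√(-4 + 1))²) = 98/((0 - 3*I*√3)²) = 98/((-3*I*√3)²) = 98/(-27) = 98*(-1/27) = -98/27 ≈ -3.6296)
-122*T + z = -122*(-98/27) + 69 = 11956/27 + 69 = 13819/27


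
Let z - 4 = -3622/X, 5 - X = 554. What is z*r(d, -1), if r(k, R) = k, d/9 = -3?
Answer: -17454/61 ≈ -286.13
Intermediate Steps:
X = -549 (X = 5 - 1*554 = 5 - 554 = -549)
d = -27 (d = 9*(-3) = -27)
z = 5818/549 (z = 4 - 3622/(-549) = 4 - 3622*(-1/549) = 4 + 3622/549 = 5818/549 ≈ 10.597)
z*r(d, -1) = (5818/549)*(-27) = -17454/61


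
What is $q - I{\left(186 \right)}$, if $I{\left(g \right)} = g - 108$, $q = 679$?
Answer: $601$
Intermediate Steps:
$I{\left(g \right)} = -108 + g$
$q - I{\left(186 \right)} = 679 - \left(-108 + 186\right) = 679 - 78 = 601$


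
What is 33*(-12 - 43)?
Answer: -1815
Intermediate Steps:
33*(-12 - 43) = 33*(-55) = -1815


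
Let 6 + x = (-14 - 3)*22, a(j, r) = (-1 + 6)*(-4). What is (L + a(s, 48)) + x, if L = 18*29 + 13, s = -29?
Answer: 135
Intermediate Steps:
a(j, r) = -20 (a(j, r) = 5*(-4) = -20)
x = -380 (x = -6 + (-14 - 3)*22 = -6 - 17*22 = -6 - 374 = -380)
L = 535 (L = 522 + 13 = 535)
(L + a(s, 48)) + x = (535 - 20) - 380 = 515 - 380 = 135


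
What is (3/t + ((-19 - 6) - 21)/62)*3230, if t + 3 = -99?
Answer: -77235/31 ≈ -2491.5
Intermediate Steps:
t = -102 (t = -3 - 99 = -102)
(3/t + ((-19 - 6) - 21)/62)*3230 = (3/(-102) + ((-19 - 6) - 21)/62)*3230 = (3*(-1/102) + (-25 - 21)*(1/62))*3230 = (-1/34 - 46*1/62)*3230 = (-1/34 - 23/31)*3230 = -813/1054*3230 = -77235/31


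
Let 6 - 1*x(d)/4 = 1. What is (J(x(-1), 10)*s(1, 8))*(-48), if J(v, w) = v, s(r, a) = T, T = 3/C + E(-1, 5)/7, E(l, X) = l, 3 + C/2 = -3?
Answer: 2640/7 ≈ 377.14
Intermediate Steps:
C = -12 (C = -6 + 2*(-3) = -6 - 6 = -12)
x(d) = 20 (x(d) = 24 - 4*1 = 24 - 4 = 20)
T = -11/28 (T = 3/(-12) - 1/7 = 3*(-1/12) - 1*⅐ = -¼ - ⅐ = -11/28 ≈ -0.39286)
s(r, a) = -11/28
(J(x(-1), 10)*s(1, 8))*(-48) = (20*(-11/28))*(-48) = -55/7*(-48) = 2640/7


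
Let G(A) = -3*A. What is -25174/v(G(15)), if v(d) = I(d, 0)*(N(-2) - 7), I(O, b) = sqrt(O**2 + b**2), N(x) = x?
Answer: 25174/405 ≈ 62.158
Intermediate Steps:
v(d) = -9*sqrt(d**2) (v(d) = sqrt(d**2 + 0**2)*(-2 - 7) = sqrt(d**2 + 0)*(-9) = sqrt(d**2)*(-9) = -9*sqrt(d**2))
-25174/v(G(15)) = -25174/((-9*sqrt((-3*15)**2))) = -25174/((-9*sqrt((-45)**2))) = -25174/((-9*sqrt(2025))) = -25174/((-9*45)) = -25174/(-405) = -25174*(-1/405) = 25174/405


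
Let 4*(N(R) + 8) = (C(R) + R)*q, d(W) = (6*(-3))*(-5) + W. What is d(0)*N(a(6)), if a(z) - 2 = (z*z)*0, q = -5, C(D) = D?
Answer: -1170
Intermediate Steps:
d(W) = 90 + W (d(W) = -18*(-5) + W = 90 + W)
a(z) = 2 (a(z) = 2 + (z*z)*0 = 2 + z²*0 = 2 + 0 = 2)
N(R) = -8 - 5*R/2 (N(R) = -8 + ((R + R)*(-5))/4 = -8 + ((2*R)*(-5))/4 = -8 + (-10*R)/4 = -8 - 5*R/2)
d(0)*N(a(6)) = (90 + 0)*(-8 - 5/2*2) = 90*(-8 - 5) = 90*(-13) = -1170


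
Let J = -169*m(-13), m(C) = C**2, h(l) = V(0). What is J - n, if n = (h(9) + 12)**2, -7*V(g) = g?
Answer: -28705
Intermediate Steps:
V(g) = -g/7
h(l) = 0 (h(l) = -1/7*0 = 0)
J = -28561 (J = -169*(-13)**2 = -169*169 = -28561)
n = 144 (n = (0 + 12)**2 = 12**2 = 144)
J - n = -28561 - 1*144 = -28561 - 144 = -28705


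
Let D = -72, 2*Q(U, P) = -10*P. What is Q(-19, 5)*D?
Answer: 1800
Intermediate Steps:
Q(U, P) = -5*P (Q(U, P) = (-10*P)/2 = -5*P)
Q(-19, 5)*D = -5*5*(-72) = -25*(-72) = 1800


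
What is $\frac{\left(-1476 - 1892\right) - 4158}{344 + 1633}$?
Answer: $- \frac{7526}{1977} \approx -3.8068$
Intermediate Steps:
$\frac{\left(-1476 - 1892\right) - 4158}{344 + 1633} = \frac{\left(-1476 - 1892\right) - 4158}{1977} = \left(-3368 - 4158\right) \frac{1}{1977} = \left(-7526\right) \frac{1}{1977} = - \frac{7526}{1977}$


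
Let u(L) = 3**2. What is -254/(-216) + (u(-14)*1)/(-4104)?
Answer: 4817/4104 ≈ 1.1737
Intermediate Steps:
u(L) = 9
-254/(-216) + (u(-14)*1)/(-4104) = -254/(-216) + (9*1)/(-4104) = -254*(-1/216) + 9*(-1/4104) = 127/108 - 1/456 = 4817/4104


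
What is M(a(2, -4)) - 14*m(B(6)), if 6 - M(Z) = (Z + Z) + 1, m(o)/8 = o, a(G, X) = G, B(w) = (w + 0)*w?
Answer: -4031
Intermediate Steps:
B(w) = w² (B(w) = w*w = w²)
m(o) = 8*o
M(Z) = 5 - 2*Z (M(Z) = 6 - ((Z + Z) + 1) = 6 - (2*Z + 1) = 6 - (1 + 2*Z) = 6 + (-1 - 2*Z) = 5 - 2*Z)
M(a(2, -4)) - 14*m(B(6)) = (5 - 2*2) - 112*6² = (5 - 4) - 112*36 = 1 - 14*288 = 1 - 4032 = -4031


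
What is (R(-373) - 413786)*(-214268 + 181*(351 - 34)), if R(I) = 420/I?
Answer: 24214964542818/373 ≈ 6.4920e+10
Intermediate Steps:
(R(-373) - 413786)*(-214268 + 181*(351 - 34)) = (420/(-373) - 413786)*(-214268 + 181*(351 - 34)) = (420*(-1/373) - 413786)*(-214268 + 181*317) = (-420/373 - 413786)*(-214268 + 57377) = -154342598/373*(-156891) = 24214964542818/373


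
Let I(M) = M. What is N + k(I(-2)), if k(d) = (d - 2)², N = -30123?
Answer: -30107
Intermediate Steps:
k(d) = (-2 + d)²
N + k(I(-2)) = -30123 + (-2 - 2)² = -30123 + (-4)² = -30123 + 16 = -30107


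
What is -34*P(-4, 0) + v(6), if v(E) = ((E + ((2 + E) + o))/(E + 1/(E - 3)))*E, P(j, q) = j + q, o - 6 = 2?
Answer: 2980/19 ≈ 156.84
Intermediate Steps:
o = 8 (o = 6 + 2 = 8)
v(E) = E*(10 + 2*E)/(E + 1/(-3 + E)) (v(E) = ((E + ((2 + E) + 8))/(E + 1/(E - 3)))*E = ((E + (10 + E))/(E + 1/(-3 + E)))*E = ((10 + 2*E)/(E + 1/(-3 + E)))*E = E*(10 + 2*E)/(E + 1/(-3 + E)))
-34*P(-4, 0) + v(6) = -34*(-4 + 0) + 2*6*(-15 + 6² + 2*6)/(1 + 6² - 3*6) = -34*(-4) + 2*6*(-15 + 36 + 12)/(1 + 36 - 18) = 136 + 2*6*33/19 = 136 + 2*6*(1/19)*33 = 136 + 396/19 = 2980/19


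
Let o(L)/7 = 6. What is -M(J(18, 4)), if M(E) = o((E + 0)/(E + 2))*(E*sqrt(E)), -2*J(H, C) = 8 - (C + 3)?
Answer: 21*I*sqrt(2)/2 ≈ 14.849*I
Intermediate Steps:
o(L) = 42 (o(L) = 7*6 = 42)
J(H, C) = -5/2 + C/2 (J(H, C) = -(8 - (C + 3))/2 = -(8 - (3 + C))/2 = -(8 + (-3 - C))/2 = -(5 - C)/2 = -5/2 + C/2)
M(E) = 42*E**(3/2) (M(E) = 42*(E*sqrt(E)) = 42*E**(3/2))
-M(J(18, 4)) = -42*(-5/2 + (1/2)*4)**(3/2) = -42*(-5/2 + 2)**(3/2) = -42*(-1/2)**(3/2) = -42*(-I*sqrt(2)/4) = -(-21)*I*sqrt(2)/2 = 21*I*sqrt(2)/2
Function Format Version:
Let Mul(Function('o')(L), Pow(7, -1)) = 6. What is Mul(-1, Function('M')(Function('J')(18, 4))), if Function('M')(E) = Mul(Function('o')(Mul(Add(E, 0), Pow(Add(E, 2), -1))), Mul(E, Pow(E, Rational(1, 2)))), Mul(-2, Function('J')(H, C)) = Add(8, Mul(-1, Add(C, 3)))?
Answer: Mul(Rational(21, 2), I, Pow(2, Rational(1, 2))) ≈ Mul(14.849, I)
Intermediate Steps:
Function('o')(L) = 42 (Function('o')(L) = Mul(7, 6) = 42)
Function('J')(H, C) = Add(Rational(-5, 2), Mul(Rational(1, 2), C)) (Function('J')(H, C) = Mul(Rational(-1, 2), Add(8, Mul(-1, Add(C, 3)))) = Mul(Rational(-1, 2), Add(8, Mul(-1, Add(3, C)))) = Mul(Rational(-1, 2), Add(8, Add(-3, Mul(-1, C)))) = Mul(Rational(-1, 2), Add(5, Mul(-1, C))) = Add(Rational(-5, 2), Mul(Rational(1, 2), C)))
Function('M')(E) = Mul(42, Pow(E, Rational(3, 2))) (Function('M')(E) = Mul(42, Mul(E, Pow(E, Rational(1, 2)))) = Mul(42, Pow(E, Rational(3, 2))))
Mul(-1, Function('M')(Function('J')(18, 4))) = Mul(-1, Mul(42, Pow(Add(Rational(-5, 2), Mul(Rational(1, 2), 4)), Rational(3, 2)))) = Mul(-1, Mul(42, Pow(Add(Rational(-5, 2), 2), Rational(3, 2)))) = Mul(-1, Mul(42, Pow(Rational(-1, 2), Rational(3, 2)))) = Mul(-1, Mul(42, Mul(Rational(-1, 4), I, Pow(2, Rational(1, 2))))) = Mul(-1, Mul(Rational(-21, 2), I, Pow(2, Rational(1, 2)))) = Mul(Rational(21, 2), I, Pow(2, Rational(1, 2)))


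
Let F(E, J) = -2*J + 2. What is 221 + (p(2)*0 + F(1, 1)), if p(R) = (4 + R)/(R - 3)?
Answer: 221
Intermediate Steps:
F(E, J) = 2 - 2*J
p(R) = (4 + R)/(-3 + R)
221 + (p(2)*0 + F(1, 1)) = 221 + (((4 + 2)/(-3 + 2))*0 + (2 - 2*1)) = 221 + ((6/(-1))*0 + (2 - 2)) = 221 + (-1*6*0 + 0) = 221 + (-6*0 + 0) = 221 + (0 + 0) = 221 + 0 = 221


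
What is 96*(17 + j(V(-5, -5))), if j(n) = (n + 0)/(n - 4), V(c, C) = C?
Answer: 5056/3 ≈ 1685.3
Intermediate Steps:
j(n) = n/(-4 + n)
96*(17 + j(V(-5, -5))) = 96*(17 - 5/(-4 - 5)) = 96*(17 - 5/(-9)) = 96*(17 - 5*(-⅑)) = 96*(17 + 5/9) = 96*(158/9) = 5056/3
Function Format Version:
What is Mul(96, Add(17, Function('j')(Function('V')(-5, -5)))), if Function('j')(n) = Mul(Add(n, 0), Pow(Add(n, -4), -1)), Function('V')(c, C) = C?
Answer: Rational(5056, 3) ≈ 1685.3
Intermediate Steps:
Function('j')(n) = Mul(n, Pow(Add(-4, n), -1))
Mul(96, Add(17, Function('j')(Function('V')(-5, -5)))) = Mul(96, Add(17, Mul(-5, Pow(Add(-4, -5), -1)))) = Mul(96, Add(17, Mul(-5, Pow(-9, -1)))) = Mul(96, Add(17, Mul(-5, Rational(-1, 9)))) = Mul(96, Add(17, Rational(5, 9))) = Mul(96, Rational(158, 9)) = Rational(5056, 3)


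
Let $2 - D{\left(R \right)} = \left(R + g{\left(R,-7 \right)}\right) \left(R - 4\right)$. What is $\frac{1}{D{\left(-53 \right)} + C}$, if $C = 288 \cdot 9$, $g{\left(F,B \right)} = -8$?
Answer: $- \frac{1}{883} \approx -0.0011325$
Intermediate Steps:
$D{\left(R \right)} = 2 - \left(-8 + R\right) \left(-4 + R\right)$ ($D{\left(R \right)} = 2 - \left(R - 8\right) \left(R - 4\right) = 2 - \left(-8 + R\right) \left(-4 + R\right)$)
$C = 2592$
$\frac{1}{D{\left(-53 \right)} + C} = \frac{1}{\left(-30 - \left(-53\right)^{2} + 12 \left(-53\right)\right) + 2592} = \frac{1}{\left(-30 - 2809 - 636\right) + 2592} = \frac{1}{-3475 + 2592} = \frac{1}{-883} = - \frac{1}{883}$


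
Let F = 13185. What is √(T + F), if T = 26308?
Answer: √39493 ≈ 198.73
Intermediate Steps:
√(T + F) = √(26308 + 13185) = √39493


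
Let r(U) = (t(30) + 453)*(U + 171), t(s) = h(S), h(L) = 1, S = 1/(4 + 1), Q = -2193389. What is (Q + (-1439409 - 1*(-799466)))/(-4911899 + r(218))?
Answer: 944444/1578431 ≈ 0.59834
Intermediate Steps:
S = 1/5 ≈ 0.20000
t(s) = 1
r(U) = 77634 + 454*U (r(U) = (1 + 453)*(U + 171) = 454*(171 + U) = 77634 + 454*U)
(Q + (-1439409 - 1*(-799466)))/(-4911899 + r(218)) = (-2193389 + (-1439409 - 1*(-799466)))/(-4911899 + (77634 + 454*218)) = (-2193389 + (-1439409 + 799466))/(-4911899 + (77634 + 98972)) = (-2193389 - 639943)/(-4911899 + 176606) = -2833332/(-4735293) = -2833332*(-1/4735293) = 944444/1578431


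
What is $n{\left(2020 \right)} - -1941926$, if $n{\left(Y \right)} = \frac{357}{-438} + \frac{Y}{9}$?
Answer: $\frac{2551984613}{1314} \approx 1.9422 \cdot 10^{6}$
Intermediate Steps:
$n{\left(Y \right)} = - \frac{119}{146} + \frac{Y}{9}$ ($n{\left(Y \right)} = 357 \left(- \frac{1}{438}\right) + Y \frac{1}{9} = - \frac{119}{146} + \frac{Y}{9}$)
$n{\left(2020 \right)} - -1941926 = \left(- \frac{119}{146} + \frac{1}{9} \cdot 2020\right) - -1941926 = \left(- \frac{119}{146} + \frac{2020}{9}\right) + 1941926 = \frac{293849}{1314} + 1941926 = \frac{2551984613}{1314}$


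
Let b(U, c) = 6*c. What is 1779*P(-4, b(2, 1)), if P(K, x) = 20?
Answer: 35580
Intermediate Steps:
1779*P(-4, b(2, 1)) = 1779*20 = 35580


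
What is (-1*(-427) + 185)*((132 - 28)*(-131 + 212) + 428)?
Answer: 5417424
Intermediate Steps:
(-1*(-427) + 185)*((132 - 28)*(-131 + 212) + 428) = (427 + 185)*(104*81 + 428) = 612*(8424 + 428) = 612*8852 = 5417424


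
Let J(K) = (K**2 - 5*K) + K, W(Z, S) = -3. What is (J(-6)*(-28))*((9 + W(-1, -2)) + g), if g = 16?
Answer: -36960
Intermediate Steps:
J(K) = K**2 - 4*K
(J(-6)*(-28))*((9 + W(-1, -2)) + g) = (-6*(-4 - 6)*(-28))*((9 - 3) + 16) = (-6*(-10)*(-28))*(6 + 16) = (60*(-28))*22 = -1680*22 = -36960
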